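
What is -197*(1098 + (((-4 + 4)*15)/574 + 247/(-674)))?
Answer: -145741585/674 ≈ -2.1623e+5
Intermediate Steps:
-197*(1098 + (((-4 + 4)*15)/574 + 247/(-674))) = -197*(1098 + ((0*15)*(1/574) + 247*(-1/674))) = -197*(1098 + (0*(1/574) - 247/674)) = -197*(1098 + (0 - 247/674)) = -197*(1098 - 247/674) = -197*739805/674 = -145741585/674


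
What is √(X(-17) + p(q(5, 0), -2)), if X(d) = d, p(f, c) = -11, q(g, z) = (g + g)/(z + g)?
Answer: 2*I*√7 ≈ 5.2915*I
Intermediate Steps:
q(g, z) = 2*g/(g + z) (q(g, z) = (2*g)/(g + z) = 2*g/(g + z))
√(X(-17) + p(q(5, 0), -2)) = √(-17 - 11) = √(-28) = 2*I*√7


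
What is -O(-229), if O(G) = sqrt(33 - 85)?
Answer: -2*I*sqrt(13) ≈ -7.2111*I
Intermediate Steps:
O(G) = 2*I*sqrt(13) (O(G) = sqrt(-52) = 2*I*sqrt(13))
-O(-229) = -2*I*sqrt(13)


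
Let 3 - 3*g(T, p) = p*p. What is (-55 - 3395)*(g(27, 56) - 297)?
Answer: 4627600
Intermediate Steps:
g(T, p) = 1 - p**2/3 (g(T, p) = 1 - p*p/3 = 1 - p**2/3)
(-55 - 3395)*(g(27, 56) - 297) = (-55 - 3395)*((1 - 1/3*56**2) - 297) = -3450*((1 - 1/3*3136) - 297) = -3450*((1 - 3136/3) - 297) = -3450*(-3133/3 - 297) = -3450*(-4024/3) = 4627600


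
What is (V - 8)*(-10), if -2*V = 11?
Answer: 135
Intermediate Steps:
V = -11/2 (V = -½*11 = -11/2 ≈ -5.5000)
(V - 8)*(-10) = (-11/2 - 8)*(-10) = -27/2*(-10) = 135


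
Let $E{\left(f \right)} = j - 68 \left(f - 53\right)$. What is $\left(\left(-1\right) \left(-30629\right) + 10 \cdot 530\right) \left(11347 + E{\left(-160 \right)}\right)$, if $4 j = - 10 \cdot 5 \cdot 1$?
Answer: $\frac{1855265773}{2} \approx 9.2763 \cdot 10^{8}$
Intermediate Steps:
$j = - \frac{25}{2}$ ($j = \frac{\left(-10\right) 5 \cdot 1}{4} = \frac{\left(-10\right) 5}{4} = \frac{1}{4} \left(-50\right) = - \frac{25}{2} \approx -12.5$)
$E{\left(f \right)} = \frac{7183}{2} - 68 f$ ($E{\left(f \right)} = - \frac{25}{2} - 68 \left(f - 53\right) = - \frac{25}{2} - 68 \left(-53 + f\right) = - \frac{25}{2} - \left(-3604 + 68 f\right) = \frac{7183}{2} - 68 f$)
$\left(\left(-1\right) \left(-30629\right) + 10 \cdot 530\right) \left(11347 + E{\left(-160 \right)}\right) = \left(\left(-1\right) \left(-30629\right) + 10 \cdot 530\right) \left(11347 + \left(\frac{7183}{2} - -10880\right)\right) = \left(30629 + 5300\right) \left(11347 + \left(\frac{7183}{2} + 10880\right)\right) = 35929 \left(11347 + \frac{28943}{2}\right) = 35929 \cdot \frac{51637}{2} = \frac{1855265773}{2}$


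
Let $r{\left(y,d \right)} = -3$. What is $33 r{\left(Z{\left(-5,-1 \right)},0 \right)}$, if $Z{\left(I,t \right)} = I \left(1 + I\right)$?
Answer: $-99$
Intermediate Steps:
$33 r{\left(Z{\left(-5,-1 \right)},0 \right)} = 33 \left(-3\right) = -99$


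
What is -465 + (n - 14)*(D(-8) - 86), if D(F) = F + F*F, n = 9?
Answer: -315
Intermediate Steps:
D(F) = F + F²
-465 + (n - 14)*(D(-8) - 86) = -465 + (9 - 14)*(-8*(1 - 8) - 86) = -465 - 5*(-8*(-7) - 86) = -465 - 5*(56 - 86) = -465 - 5*(-30) = -465 + 150 = -315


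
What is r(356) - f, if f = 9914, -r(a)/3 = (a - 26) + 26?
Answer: -10982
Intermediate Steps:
r(a) = -3*a (r(a) = -3*((a - 26) + 26) = -3*((-26 + a) + 26) = -3*a)
r(356) - f = -3*356 - 1*9914 = -1068 - 9914 = -10982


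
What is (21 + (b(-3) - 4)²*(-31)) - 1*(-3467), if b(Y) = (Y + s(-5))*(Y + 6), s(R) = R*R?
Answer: -115676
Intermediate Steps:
s(R) = R²
b(Y) = (6 + Y)*(25 + Y) (b(Y) = (Y + (-5)²)*(Y + 6) = (Y + 25)*(6 + Y) = (25 + Y)*(6 + Y) = (6 + Y)*(25 + Y))
(21 + (b(-3) - 4)²*(-31)) - 1*(-3467) = (21 + ((150 + (-3)² + 31*(-3)) - 4)²*(-31)) - 1*(-3467) = (21 + ((150 + 9 - 93) - 4)²*(-31)) + 3467 = (21 + (66 - 4)²*(-31)) + 3467 = (21 + 62²*(-31)) + 3467 = (21 + 3844*(-31)) + 3467 = (21 - 119164) + 3467 = -119143 + 3467 = -115676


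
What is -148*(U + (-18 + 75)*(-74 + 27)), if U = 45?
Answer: 389832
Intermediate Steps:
-148*(U + (-18 + 75)*(-74 + 27)) = -148*(45 + (-18 + 75)*(-74 + 27)) = -148*(45 + 57*(-47)) = -148*(45 - 2679) = -148*(-2634) = 389832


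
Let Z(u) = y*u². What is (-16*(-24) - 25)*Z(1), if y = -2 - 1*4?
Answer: -2154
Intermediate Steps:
y = -6 (y = -2 - 4 = -6)
Z(u) = -6*u²
(-16*(-24) - 25)*Z(1) = (-16*(-24) - 25)*(-6*1²) = (384 - 25)*(-6*1) = 359*(-6) = -2154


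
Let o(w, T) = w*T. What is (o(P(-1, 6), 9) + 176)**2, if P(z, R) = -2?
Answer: 24964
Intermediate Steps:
o(w, T) = T*w
(o(P(-1, 6), 9) + 176)**2 = (9*(-2) + 176)**2 = (-18 + 176)**2 = 158**2 = 24964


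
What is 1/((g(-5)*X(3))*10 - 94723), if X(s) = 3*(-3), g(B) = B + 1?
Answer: -1/94363 ≈ -1.0597e-5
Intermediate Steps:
g(B) = 1 + B
X(s) = -9
1/((g(-5)*X(3))*10 - 94723) = 1/(((1 - 5)*(-9))*10 - 94723) = 1/(-4*(-9)*10 - 94723) = 1/(36*10 - 94723) = 1/(360 - 94723) = 1/(-94363) = -1/94363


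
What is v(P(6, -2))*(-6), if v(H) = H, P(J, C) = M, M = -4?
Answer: 24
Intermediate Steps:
P(J, C) = -4
v(P(6, -2))*(-6) = -4*(-6) = 24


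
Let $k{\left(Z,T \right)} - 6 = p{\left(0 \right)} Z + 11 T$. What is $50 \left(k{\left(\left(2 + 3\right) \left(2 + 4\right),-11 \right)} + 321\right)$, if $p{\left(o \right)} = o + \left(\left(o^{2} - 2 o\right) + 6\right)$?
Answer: $19300$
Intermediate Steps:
$p{\left(o \right)} = 6 + o^{2} - o$ ($p{\left(o \right)} = o + \left(6 + o^{2} - 2 o\right) = 6 + o^{2} - o$)
$k{\left(Z,T \right)} = 6 + 6 Z + 11 T$ ($k{\left(Z,T \right)} = 6 + \left(\left(6 + 0^{2} - 0\right) Z + 11 T\right) = 6 + \left(\left(6 + 0 + 0\right) Z + 11 T\right) = 6 + \left(6 Z + 11 T\right) = 6 + 6 Z + 11 T$)
$50 \left(k{\left(\left(2 + 3\right) \left(2 + 4\right),-11 \right)} + 321\right) = 50 \left(\left(6 + 6 \left(2 + 3\right) \left(2 + 4\right) + 11 \left(-11\right)\right) + 321\right) = 50 \left(\left(6 + 6 \cdot 5 \cdot 6 - 121\right) + 321\right) = 50 \left(\left(6 + 6 \cdot 30 - 121\right) + 321\right) = 50 \left(\left(6 + 180 - 121\right) + 321\right) = 50 \left(65 + 321\right) = 50 \cdot 386 = 19300$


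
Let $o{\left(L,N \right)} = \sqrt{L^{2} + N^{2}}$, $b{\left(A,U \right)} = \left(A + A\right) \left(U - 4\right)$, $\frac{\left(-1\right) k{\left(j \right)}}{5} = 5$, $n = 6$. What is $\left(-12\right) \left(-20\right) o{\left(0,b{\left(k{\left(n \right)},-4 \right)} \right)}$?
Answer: $96000$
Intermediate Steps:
$k{\left(j \right)} = -25$ ($k{\left(j \right)} = \left(-5\right) 5 = -25$)
$b{\left(A,U \right)} = 2 A \left(-4 + U\right)$
$\left(-12\right) \left(-20\right) o{\left(0,b{\left(k{\left(n \right)},-4 \right)} \right)} = \left(-12\right) \left(-20\right) \sqrt{0^{2} + \left(2 \left(-25\right) \left(-4 - 4\right)\right)^{2}} = 240 \sqrt{0 + \left(2 \left(-25\right) \left(-8\right)\right)^{2}} = 240 \sqrt{0 + 400^{2}} = 240 \sqrt{0 + 160000} = 240 \sqrt{160000} = 240 \cdot 400 = 96000$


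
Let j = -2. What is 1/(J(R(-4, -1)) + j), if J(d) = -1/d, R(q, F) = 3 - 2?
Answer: -⅓ ≈ -0.33333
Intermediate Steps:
R(q, F) = 1
1/(J(R(-4, -1)) + j) = 1/(-1/1 - 2) = 1/(-1*1 - 2) = 1/(-1 - 2) = 1/(-3) = -⅓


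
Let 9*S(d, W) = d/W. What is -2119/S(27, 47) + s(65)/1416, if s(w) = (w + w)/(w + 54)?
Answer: -932323249/28084 ≈ -33198.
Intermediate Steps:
s(w) = 2*w/(54 + w) (s(w) = (2*w)/(54 + w) = 2*w/(54 + w))
S(d, W) = d/(9*W) (S(d, W) = (d/W)/9 = d/(9*W))
-2119/S(27, 47) + s(65)/1416 = -2119/((1/9)*27/47) + (2*65/(54 + 65))/1416 = -2119/((1/9)*27*(1/47)) + (2*65/119)*(1/1416) = -2119/3/47 + (2*65*(1/119))*(1/1416) = -2119*47/3 + (130/119)*(1/1416) = -99593/3 + 65/84252 = -932323249/28084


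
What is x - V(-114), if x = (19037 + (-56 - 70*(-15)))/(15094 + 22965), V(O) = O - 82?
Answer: 7479595/38059 ≈ 196.53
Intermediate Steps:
V(O) = -82 + O
x = 20031/38059 (x = (19037 + (-56 + 1050))/38059 = (19037 + 994)*(1/38059) = 20031*(1/38059) = 20031/38059 ≈ 0.52631)
x - V(-114) = 20031/38059 - (-82 - 114) = 20031/38059 - 1*(-196) = 20031/38059 + 196 = 7479595/38059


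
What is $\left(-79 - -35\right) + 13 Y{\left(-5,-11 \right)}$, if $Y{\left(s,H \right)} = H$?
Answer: $-187$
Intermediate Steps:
$\left(-79 - -35\right) + 13 Y{\left(-5,-11 \right)} = \left(-79 - -35\right) + 13 \left(-11\right) = \left(-79 + 35\right) - 143 = -44 - 143 = -187$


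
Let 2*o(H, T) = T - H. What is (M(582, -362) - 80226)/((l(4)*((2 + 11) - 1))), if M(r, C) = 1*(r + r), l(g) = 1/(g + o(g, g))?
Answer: -26354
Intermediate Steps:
o(H, T) = T/2 - H/2 (o(H, T) = (T - H)/2 = T/2 - H/2)
l(g) = 1/g (l(g) = 1/(g + (g/2 - g/2)) = 1/(g + 0) = 1/g)
M(r, C) = 2*r (M(r, C) = 1*(2*r) = 2*r)
(M(582, -362) - 80226)/((l(4)*((2 + 11) - 1))) = (2*582 - 80226)/((((2 + 11) - 1)/4)) = (1164 - 80226)/(((13 - 1)/4)) = -79062/((¼)*12) = -79062/3 = -79062*⅓ = -26354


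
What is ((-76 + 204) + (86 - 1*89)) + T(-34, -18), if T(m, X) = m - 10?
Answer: 81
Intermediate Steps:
T(m, X) = -10 + m
((-76 + 204) + (86 - 1*89)) + T(-34, -18) = ((-76 + 204) + (86 - 1*89)) + (-10 - 34) = (128 + (86 - 89)) - 44 = (128 - 3) - 44 = 125 - 44 = 81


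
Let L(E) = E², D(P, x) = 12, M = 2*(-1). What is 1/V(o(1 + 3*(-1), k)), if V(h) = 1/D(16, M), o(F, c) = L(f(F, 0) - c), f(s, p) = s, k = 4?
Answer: 12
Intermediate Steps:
M = -2
o(F, c) = (F - c)²
V(h) = 1/12
1/V(o(1 + 3*(-1), k)) = 1/(1/12) = 12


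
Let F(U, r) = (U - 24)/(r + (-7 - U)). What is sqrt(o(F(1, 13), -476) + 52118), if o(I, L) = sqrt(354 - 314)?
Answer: sqrt(52118 + 2*sqrt(10)) ≈ 228.31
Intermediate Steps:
F(U, r) = (-24 + U)/(-7 + r - U)
o(I, L) = 2*sqrt(10) (o(I, L) = sqrt(40) = 2*sqrt(10))
sqrt(o(F(1, 13), -476) + 52118) = sqrt(2*sqrt(10) + 52118) = sqrt(52118 + 2*sqrt(10))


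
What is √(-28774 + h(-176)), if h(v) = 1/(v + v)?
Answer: I*√222825878/88 ≈ 169.63*I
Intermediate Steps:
h(v) = 1/(2*v)
√(-28774 + h(-176)) = √(-28774 + (½)/(-176)) = √(-28774 + (½)*(-1/176)) = √(-28774 - 1/352) = √(-10128449/352) = I*√222825878/88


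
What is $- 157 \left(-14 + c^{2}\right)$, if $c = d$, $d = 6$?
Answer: $-3454$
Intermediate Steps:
$c = 6$
$- 157 \left(-14 + c^{2}\right) = - 157 \left(-14 + 6^{2}\right) = - 157 \left(-14 + 36\right) = \left(-157\right) 22 = -3454$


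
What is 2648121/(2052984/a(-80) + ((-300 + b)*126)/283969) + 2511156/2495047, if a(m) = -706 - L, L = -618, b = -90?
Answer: -974076207510327301/8658230977936889 ≈ -112.50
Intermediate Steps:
a(m) = -88 (a(m) = -706 - 1*(-618) = -706 + 618 = -88)
2648121/(2052984/a(-80) + ((-300 + b)*126)/283969) + 2511156/2495047 = 2648121/(2052984/(-88) + ((-300 - 90)*126)/283969) + 2511156/2495047 = 2648121/(2052984*(-1/88) - 390*126*(1/283969)) + 2511156*(1/2495047) = 2648121/(-256623/11 - 49140*1/283969) + 2511156/2495047 = 2648121/(-256623/11 - 7020/40567) + 2511156/2495047 = 2648121/(-10410502461/446237) + 2511156/2495047 = 2648121*(-446237/10410502461) + 2511156/2495047 = -393896523559/3470167487 + 2511156/2495047 = -974076207510327301/8658230977936889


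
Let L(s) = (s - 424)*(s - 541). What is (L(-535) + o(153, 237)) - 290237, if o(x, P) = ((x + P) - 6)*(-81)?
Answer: 710543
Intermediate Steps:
L(s) = (-541 + s)*(-424 + s) (L(s) = (-424 + s)*(-541 + s) = (-541 + s)*(-424 + s))
o(x, P) = 486 - 81*P - 81*x (o(x, P) = ((P + x) - 6)*(-81) = (-6 + P + x)*(-81) = 486 - 81*P - 81*x)
(L(-535) + o(153, 237)) - 290237 = ((229384 + (-535)**2 - 965*(-535)) + (486 - 81*237 - 81*153)) - 290237 = ((229384 + 286225 + 516275) + (486 - 19197 - 12393)) - 290237 = (1031884 - 31104) - 290237 = 1000780 - 290237 = 710543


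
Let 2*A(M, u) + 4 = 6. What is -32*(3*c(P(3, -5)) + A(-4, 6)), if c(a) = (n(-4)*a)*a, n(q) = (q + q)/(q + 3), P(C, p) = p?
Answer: -19232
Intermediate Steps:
A(M, u) = 1 (A(M, u) = -2 + (1/2)*6 = -2 + 3 = 1)
n(q) = 2*q/(3 + q) (n(q) = (2*q)/(3 + q) = 2*q/(3 + q))
c(a) = 8*a**2 (c(a) = ((2*(-4)/(3 - 4))*a)*a = ((2*(-4)/(-1))*a)*a = ((2*(-4)*(-1))*a)*a = (8*a)*a = 8*a**2)
-32*(3*c(P(3, -5)) + A(-4, 6)) = -32*(3*(8*(-5)**2) + 1) = -32*(3*(8*25) + 1) = -32*(3*200 + 1) = -32*(600 + 1) = -32*601 = -19232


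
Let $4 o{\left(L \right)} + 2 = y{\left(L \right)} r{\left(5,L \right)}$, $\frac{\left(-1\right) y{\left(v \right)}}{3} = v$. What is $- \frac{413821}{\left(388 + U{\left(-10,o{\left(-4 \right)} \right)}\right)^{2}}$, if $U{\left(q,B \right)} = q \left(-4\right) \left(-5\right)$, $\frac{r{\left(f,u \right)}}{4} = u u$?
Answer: $- \frac{413821}{35344} \approx -11.708$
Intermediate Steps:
$y{\left(v \right)} = - 3 v$
$r{\left(f,u \right)} = 4 u^{2}$ ($r{\left(f,u \right)} = 4 u u = 4 u^{2}$)
$o{\left(L \right)} = - \frac{1}{2} - 3 L^{3}$ ($o{\left(L \right)} = - \frac{1}{2} + \frac{- 3 L 4 L^{2}}{4} = - \frac{1}{2} + \frac{\left(-12\right) L^{3}}{4} = - \frac{1}{2} - 3 L^{3}$)
$U{\left(q,B \right)} = 20 q$ ($U{\left(q,B \right)} = - 4 q \left(-5\right) = 20 q$)
$- \frac{413821}{\left(388 + U{\left(-10,o{\left(-4 \right)} \right)}\right)^{2}} = - \frac{413821}{\left(388 + 20 \left(-10\right)\right)^{2}} = - \frac{413821}{\left(388 - 200\right)^{2}} = - \frac{413821}{188^{2}} = - \frac{413821}{35344}$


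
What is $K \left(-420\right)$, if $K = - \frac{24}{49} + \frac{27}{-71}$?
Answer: $\frac{181620}{497} \approx 365.43$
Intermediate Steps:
$K = - \frac{3027}{3479}$ ($K = \left(-24\right) \frac{1}{49} + 27 \left(- \frac{1}{71}\right) = - \frac{24}{49} - \frac{27}{71} = - \frac{3027}{3479} \approx -0.87008$)
$K \left(-420\right) = \left(- \frac{3027}{3479}\right) \left(-420\right) = \frac{181620}{497}$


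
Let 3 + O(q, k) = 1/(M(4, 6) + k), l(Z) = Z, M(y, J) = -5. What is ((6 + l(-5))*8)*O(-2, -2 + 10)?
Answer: -64/3 ≈ -21.333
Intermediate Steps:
O(q, k) = -3 + 1/(-5 + k)
((6 + l(-5))*8)*O(-2, -2 + 10) = ((6 - 5)*8)*((16 - 3*(-2 + 10))/(-5 + (-2 + 10))) = (1*8)*((16 - 3*8)/(-5 + 8)) = 8*((16 - 24)/3) = 8*((⅓)*(-8)) = 8*(-8/3) = -64/3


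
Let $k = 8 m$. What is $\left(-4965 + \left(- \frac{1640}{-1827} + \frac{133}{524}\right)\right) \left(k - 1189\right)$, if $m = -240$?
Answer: $\frac{14774373628121}{957348} \approx 1.5433 \cdot 10^{7}$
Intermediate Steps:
$k = -1920$ ($k = 8 \left(-240\right) = -1920$)
$\left(-4965 + \left(- \frac{1640}{-1827} + \frac{133}{524}\right)\right) \left(k - 1189\right) = \left(-4965 + \left(- \frac{1640}{-1827} + \frac{133}{524}\right)\right) \left(-1920 - 1189\right) = \left(-4965 + \left(\left(-1640\right) \left(- \frac{1}{1827}\right) + 133 \cdot \frac{1}{524}\right)\right) \left(-3109\right) = \left(-4965 + \left(\frac{1640}{1827} + \frac{133}{524}\right)\right) \left(-3109\right) = \left(-4965 + \frac{1102351}{957348}\right) \left(-3109\right) = \left(- \frac{4752130469}{957348}\right) \left(-3109\right) = \frac{14774373628121}{957348}$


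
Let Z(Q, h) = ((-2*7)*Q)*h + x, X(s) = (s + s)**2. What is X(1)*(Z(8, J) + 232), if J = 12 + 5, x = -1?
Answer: -6692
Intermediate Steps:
X(s) = 4*s**2 (X(s) = (2*s)**2 = 4*s**2)
J = 17
Z(Q, h) = -1 - 14*Q*h (Z(Q, h) = ((-2*7)*Q)*h - 1 = (-14*Q)*h - 1 = -14*Q*h - 1 = -1 - 14*Q*h)
X(1)*(Z(8, J) + 232) = (4*1**2)*((-1 - 14*8*17) + 232) = (4*1)*((-1 - 1904) + 232) = 4*(-1905 + 232) = 4*(-1673) = -6692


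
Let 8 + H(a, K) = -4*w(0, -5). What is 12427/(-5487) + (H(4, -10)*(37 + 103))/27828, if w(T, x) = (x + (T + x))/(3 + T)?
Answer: -85430399/38173059 ≈ -2.2380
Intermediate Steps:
w(T, x) = (T + 2*x)/(3 + T)
H(a, K) = 16/3 (H(a, K) = -8 - 4*(0 + 2*(-5))/(3 + 0) = -8 - 4*(0 - 10)/3 = -8 - 4*(-10)/3 = -8 - 4*(-10/3) = -8 + 40/3 = 16/3)
12427/(-5487) + (H(4, -10)*(37 + 103))/27828 = 12427/(-5487) + (16*(37 + 103)/3)/27828 = 12427*(-1/5487) + ((16/3)*140)*(1/27828) = -12427/5487 + (2240/3)*(1/27828) = -12427/5487 + 560/20871 = -85430399/38173059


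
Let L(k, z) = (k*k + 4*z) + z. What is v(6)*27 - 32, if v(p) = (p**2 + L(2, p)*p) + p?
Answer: 6610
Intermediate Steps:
L(k, z) = k**2 + 5*z (L(k, z) = (k**2 + 4*z) + z = k**2 + 5*z)
v(p) = p + p**2 + p*(4 + 5*p) (v(p) = (p**2 + (2**2 + 5*p)*p) + p = (p**2 + (4 + 5*p)*p) + p = (p**2 + p*(4 + 5*p)) + p = p + p**2 + p*(4 + 5*p))
v(6)*27 - 32 = (6*(5 + 6*6))*27 - 32 = (6*(5 + 36))*27 - 32 = (6*41)*27 - 32 = 246*27 - 32 = 6642 - 32 = 6610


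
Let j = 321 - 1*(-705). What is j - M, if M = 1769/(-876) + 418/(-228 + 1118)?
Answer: 400559441/389820 ≈ 1027.5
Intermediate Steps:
j = 1026 (j = 321 + 705 = 1026)
M = -604121/389820 (M = 1769*(-1/876) + 418/890 = -1769/876 + 418*(1/890) = -1769/876 + 209/445 = -604121/389820 ≈ -1.5497)
j - M = 1026 - 1*(-604121/389820) = 1026 + 604121/389820 = 400559441/389820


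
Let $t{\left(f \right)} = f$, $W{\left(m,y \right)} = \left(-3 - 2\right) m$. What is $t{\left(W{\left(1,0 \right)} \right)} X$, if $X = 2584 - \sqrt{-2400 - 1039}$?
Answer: $-12920 + 5 i \sqrt{3439} \approx -12920.0 + 293.21 i$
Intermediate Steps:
$W{\left(m,y \right)} = - 5 m$
$X = 2584 - i \sqrt{3439}$ ($X = 2584 - \sqrt{-3439} = 2584 - i \sqrt{3439} \approx 2584.0 - 58.643 i$)
$t{\left(W{\left(1,0 \right)} \right)} X = \left(-5\right) 1 \left(2584 - i \sqrt{3439}\right) = - 5 \left(2584 - i \sqrt{3439}\right) = -12920 + 5 i \sqrt{3439}$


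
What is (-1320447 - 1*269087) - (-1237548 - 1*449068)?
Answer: 97082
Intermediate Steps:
(-1320447 - 1*269087) - (-1237548 - 1*449068) = (-1320447 - 269087) - (-1237548 - 449068) = -1589534 - 1*(-1686616) = -1589534 + 1686616 = 97082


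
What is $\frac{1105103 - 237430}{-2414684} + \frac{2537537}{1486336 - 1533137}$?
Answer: $- \frac{6167957957381}{113009625884} \approx -54.579$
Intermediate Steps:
$\frac{1105103 - 237430}{-2414684} + \frac{2537537}{1486336 - 1533137} = \left(1105103 - 237430\right) \left(- \frac{1}{2414684}\right) + \frac{2537537}{-46801} = 867673 \left(- \frac{1}{2414684}\right) + 2537537 \left(- \frac{1}{46801}\right) = - \frac{867673}{2414684} - \frac{2537537}{46801} = - \frac{6167957957381}{113009625884}$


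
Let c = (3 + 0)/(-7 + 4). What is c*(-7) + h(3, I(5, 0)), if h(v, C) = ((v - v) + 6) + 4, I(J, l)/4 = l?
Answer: 17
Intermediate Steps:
I(J, l) = 4*l
c = -1 (c = 3/(-3) = 3*(-1/3) = -1)
h(v, C) = 10 (h(v, C) = (0 + 6) + 4 = 6 + 4 = 10)
c*(-7) + h(3, I(5, 0)) = -1*(-7) + 10 = 7 + 10 = 17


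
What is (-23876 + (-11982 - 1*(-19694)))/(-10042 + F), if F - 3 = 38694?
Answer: -16164/28655 ≈ -0.56409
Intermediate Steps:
F = 38697 (F = 3 + 38694 = 38697)
(-23876 + (-11982 - 1*(-19694)))/(-10042 + F) = (-23876 + (-11982 - 1*(-19694)))/(-10042 + 38697) = (-23876 + (-11982 + 19694))/28655 = (-23876 + 7712)*(1/28655) = -16164*1/28655 = -16164/28655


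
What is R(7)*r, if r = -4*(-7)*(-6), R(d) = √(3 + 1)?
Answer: -336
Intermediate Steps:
R(d) = 2 (R(d) = √4 = 2)
r = -168 (r = 28*(-6) = -168)
R(7)*r = 2*(-168) = -336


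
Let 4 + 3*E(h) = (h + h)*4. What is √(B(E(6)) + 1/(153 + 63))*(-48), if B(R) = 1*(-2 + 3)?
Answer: -4*√1302/3 ≈ -48.111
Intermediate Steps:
E(h) = -4/3 + 8*h/3 (E(h) = -4/3 + ((h + h)*4)/3 = -4/3 + ((2*h)*4)/3 = -4/3 + (8*h)/3 = -4/3 + 8*h/3)
B(R) = 1 (B(R) = 1*1 = 1)
√(B(E(6)) + 1/(153 + 63))*(-48) = √(1 + 1/(153 + 63))*(-48) = √(1 + 1/216)*(-48) = √(217/216)*(-48) = (√1302/36)*(-48) = -4*√1302/3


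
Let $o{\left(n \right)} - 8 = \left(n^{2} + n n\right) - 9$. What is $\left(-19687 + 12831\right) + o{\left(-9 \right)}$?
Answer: $-6695$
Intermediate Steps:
$o{\left(n \right)} = -1 + 2 n^{2}$ ($o{\left(n \right)} = 8 - \left(9 - n^{2} - n n\right) = 8 + \left(\left(n^{2} + n^{2}\right) - 9\right) = 8 + \left(2 n^{2} - 9\right) = 8 + \left(-9 + 2 n^{2}\right) = -1 + 2 n^{2}$)
$\left(-19687 + 12831\right) + o{\left(-9 \right)} = \left(-19687 + 12831\right) - \left(1 - 2 \left(-9\right)^{2}\right) = -6856 + \left(-1 + 2 \cdot 81\right) = -6856 + \left(-1 + 162\right) = -6856 + 161 = -6695$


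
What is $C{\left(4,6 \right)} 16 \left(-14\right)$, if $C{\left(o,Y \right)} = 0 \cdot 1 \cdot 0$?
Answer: $0$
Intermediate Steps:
$C{\left(o,Y \right)} = 0$ ($C{\left(o,Y \right)} = 0 \cdot 0 = 0$)
$C{\left(4,6 \right)} 16 \left(-14\right) = 0 \cdot 16 \left(-14\right) = 0 \left(-14\right) = 0$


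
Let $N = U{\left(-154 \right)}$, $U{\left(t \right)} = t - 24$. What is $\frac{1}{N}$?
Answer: $- \frac{1}{178} \approx -0.005618$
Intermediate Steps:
$U{\left(t \right)} = -24 + t$ ($U{\left(t \right)} = t - 24 = -24 + t$)
$N = -178$ ($N = -24 - 154 = -178$)
$\frac{1}{N} = \frac{1}{-178} = - \frac{1}{178}$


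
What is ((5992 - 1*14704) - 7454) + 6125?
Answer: -10041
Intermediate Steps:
((5992 - 1*14704) - 7454) + 6125 = ((5992 - 14704) - 7454) + 6125 = (-8712 - 7454) + 6125 = -16166 + 6125 = -10041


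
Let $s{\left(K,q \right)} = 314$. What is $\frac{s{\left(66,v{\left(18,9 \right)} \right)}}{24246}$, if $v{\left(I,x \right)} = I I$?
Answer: $\frac{157}{12123} \approx 0.012951$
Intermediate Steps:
$v{\left(I,x \right)} = I^{2}$
$\frac{s{\left(66,v{\left(18,9 \right)} \right)}}{24246} = \frac{314}{24246} = 314 \cdot \frac{1}{24246} = \frac{157}{12123}$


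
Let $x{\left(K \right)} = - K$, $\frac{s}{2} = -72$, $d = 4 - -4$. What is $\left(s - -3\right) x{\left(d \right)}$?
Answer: $1128$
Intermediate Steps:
$d = 8$ ($d = 4 + 4 = 8$)
$s = -144$ ($s = 2 \left(-72\right) = -144$)
$\left(s - -3\right) x{\left(d \right)} = \left(-144 - -3\right) \left(\left(-1\right) 8\right) = \left(-144 + \left(-27 + 30\right)\right) \left(-8\right) = \left(-144 + 3\right) \left(-8\right) = \left(-141\right) \left(-8\right) = 1128$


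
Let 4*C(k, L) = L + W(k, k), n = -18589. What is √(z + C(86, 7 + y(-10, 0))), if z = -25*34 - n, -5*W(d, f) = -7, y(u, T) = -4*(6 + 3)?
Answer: √1773210/10 ≈ 133.16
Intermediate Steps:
y(u, T) = -36 (y(u, T) = -4*9 = -36)
W(d, f) = 7/5 (W(d, f) = -⅕*(-7) = 7/5)
C(k, L) = 7/20 + L/4 (C(k, L) = (L + 7/5)/4 = (7/5 + L)/4 = 7/20 + L/4)
z = 17739 (z = -25*34 - 1*(-18589) = -850 + 18589 = 17739)
√(z + C(86, 7 + y(-10, 0))) = √(17739 + (7/20 + (7 - 36)/4)) = √(17739 + (7/20 + (¼)*(-29))) = √(17739 + (7/20 - 29/4)) = √(17739 - 69/10) = √(177321/10) = √1773210/10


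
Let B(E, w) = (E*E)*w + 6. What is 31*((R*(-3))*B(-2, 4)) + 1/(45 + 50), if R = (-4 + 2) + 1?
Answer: 194371/95 ≈ 2046.0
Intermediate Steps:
B(E, w) = 6 + w*E**2 (B(E, w) = E**2*w + 6 = w*E**2 + 6 = 6 + w*E**2)
R = -1 (R = -2 + 1 = -1)
31*((R*(-3))*B(-2, 4)) + 1/(45 + 50) = 31*((-1*(-3))*(6 + 4*(-2)**2)) + 1/(45 + 50) = 31*(3*(6 + 4*4)) + 1/95 = 31*(3*(6 + 16)) + 1/95 = 31*(3*22) + 1/95 = 31*66 + 1/95 = 2046 + 1/95 = 194371/95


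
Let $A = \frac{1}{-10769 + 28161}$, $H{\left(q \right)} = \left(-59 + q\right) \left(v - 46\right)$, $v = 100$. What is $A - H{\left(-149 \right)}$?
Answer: $\frac{195346945}{17392} \approx 11232.0$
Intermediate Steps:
$H{\left(q \right)} = -3186 + 54 q$ ($H{\left(q \right)} = \left(-59 + q\right) \left(100 - 46\right) = \left(-59 + q\right) 54 = -3186 + 54 q$)
$A = \frac{1}{17392} \approx 5.7498 \cdot 10^{-5}$
$A - H{\left(-149 \right)} = \frac{1}{17392} - \left(-3186 + 54 \left(-149\right)\right) = \frac{1}{17392} - \left(-3186 - 8046\right) = \frac{1}{17392} - -11232 = \frac{1}{17392} + 11232 = \frac{195346945}{17392}$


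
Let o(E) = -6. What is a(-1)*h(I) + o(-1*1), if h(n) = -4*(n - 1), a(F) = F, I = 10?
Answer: 30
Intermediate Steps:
h(n) = 4 - 4*n (h(n) = -4*(-1 + n) = 4 - 4*n)
a(-1)*h(I) + o(-1*1) = -(4 - 4*10) - 6 = -(4 - 40) - 6 = -1*(-36) - 6 = 36 - 6 = 30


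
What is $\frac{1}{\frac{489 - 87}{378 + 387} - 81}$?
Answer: $- \frac{255}{20521} \approx -0.012426$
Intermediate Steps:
$\frac{1}{\frac{489 - 87}{378 + 387} - 81} = \frac{1}{\frac{402}{765} - 81} = \frac{1}{402 \cdot \frac{1}{765} - 81} = \frac{1}{\frac{134}{255} - 81} = \frac{1}{- \frac{20521}{255}} = - \frac{255}{20521}$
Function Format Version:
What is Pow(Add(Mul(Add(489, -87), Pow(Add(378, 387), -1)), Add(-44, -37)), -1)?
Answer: Rational(-255, 20521) ≈ -0.012426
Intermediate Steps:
Pow(Add(Mul(Add(489, -87), Pow(Add(378, 387), -1)), Add(-44, -37)), -1) = Pow(Add(Mul(402, Pow(765, -1)), -81), -1) = Pow(Add(Mul(402, Rational(1, 765)), -81), -1) = Pow(Add(Rational(134, 255), -81), -1) = Pow(Rational(-20521, 255), -1) = Rational(-255, 20521)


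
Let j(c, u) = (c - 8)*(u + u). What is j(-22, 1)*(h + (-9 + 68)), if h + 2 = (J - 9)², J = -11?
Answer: -27420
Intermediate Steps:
h = 398 (h = -2 + (-11 - 9)² = -2 + (-20)² = -2 + 400 = 398)
j(c, u) = 2*u*(-8 + c) (j(c, u) = (-8 + c)*(2*u) = 2*u*(-8 + c))
j(-22, 1)*(h + (-9 + 68)) = (2*1*(-8 - 22))*(398 + (-9 + 68)) = (2*1*(-30))*(398 + 59) = -60*457 = -27420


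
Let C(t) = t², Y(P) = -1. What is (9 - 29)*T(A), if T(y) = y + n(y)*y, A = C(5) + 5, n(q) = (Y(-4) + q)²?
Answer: -505200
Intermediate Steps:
n(q) = (-1 + q)²
A = 30 (A = 5² + 5 = 25 + 5 = 30)
T(y) = y + y*(-1 + y)² (T(y) = y + (-1 + y)²*y = y + y*(-1 + y)²)
(9 - 29)*T(A) = (9 - 29)*(30*(1 + (-1 + 30)²)) = -600*(1 + 29²) = -600*(1 + 841) = -600*842 = -20*25260 = -505200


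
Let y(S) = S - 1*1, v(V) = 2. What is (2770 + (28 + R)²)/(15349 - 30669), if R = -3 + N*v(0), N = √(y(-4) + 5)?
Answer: -679/3064 ≈ -0.22161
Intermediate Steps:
y(S) = -1 + S (y(S) = S - 1 = -1 + S)
N = 0 (N = √((-1 - 4) + 5) = √(-5 + 5) = √0 = 0)
R = -3 (R = -3 + 0*2 = -3 + 0 = -3)
(2770 + (28 + R)²)/(15349 - 30669) = (2770 + (28 - 3)²)/(15349 - 30669) = (2770 + 25²)/(-15320) = (2770 + 625)*(-1/15320) = 3395*(-1/15320) = -679/3064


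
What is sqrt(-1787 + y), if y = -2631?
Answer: 47*I*sqrt(2) ≈ 66.468*I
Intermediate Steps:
sqrt(-1787 + y) = sqrt(-1787 - 2631) = sqrt(-4418) = 47*I*sqrt(2)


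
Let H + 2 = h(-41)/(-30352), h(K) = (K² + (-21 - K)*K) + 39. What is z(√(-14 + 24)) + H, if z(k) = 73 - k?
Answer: 538523/7588 - √10 ≈ 67.808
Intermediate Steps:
h(K) = 39 + K² + K*(-21 - K) (h(K) = (K² + K*(-21 - K)) + 39 = 39 + K² + K*(-21 - K))
H = -15401/7588 (H = -2 + (39 - 21*(-41))/(-30352) = -2 + (39 + 861)*(-1/30352) = -2 + 900*(-1/30352) = -2 - 225/7588 = -15401/7588 ≈ -2.0297)
z(√(-14 + 24)) + H = (73 - √(-14 + 24)) - 15401/7588 = (73 - √10) - 15401/7588 = 538523/7588 - √10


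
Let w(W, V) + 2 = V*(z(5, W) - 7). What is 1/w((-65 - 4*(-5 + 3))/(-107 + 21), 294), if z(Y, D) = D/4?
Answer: -172/345941 ≈ -0.00049719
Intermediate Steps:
z(Y, D) = D/4 (z(Y, D) = D*(1/4) = D/4)
w(W, V) = -2 + V*(-7 + W/4) (w(W, V) = -2 + V*(W/4 - 7) = -2 + V*(-7 + W/4))
1/w((-65 - 4*(-5 + 3))/(-107 + 21), 294) = 1/(-2 - 7*294 + (1/4)*294*((-65 - 4*(-5 + 3))/(-107 + 21))) = 1/(-2 - 2058 + (1/4)*294*((-65 - 4*(-2))/(-86))) = 1/(-2 - 2058 + (1/4)*294*((-65 + 8)*(-1/86))) = 1/(-2 - 2058 + (1/4)*294*(-57*(-1/86))) = 1/(-2 - 2058 + (1/4)*294*(57/86)) = 1/(-2 - 2058 + 8379/172) = 1/(-345941/172) = -172/345941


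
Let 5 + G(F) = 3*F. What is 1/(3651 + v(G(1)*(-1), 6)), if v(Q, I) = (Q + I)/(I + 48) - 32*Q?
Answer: 27/96853 ≈ 0.00027877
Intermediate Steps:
G(F) = -5 + 3*F
v(Q, I) = -32*Q + (I + Q)/(48 + I) (v(Q, I) = (I + Q)/(48 + I) - 32*Q = -32*Q + (I + Q)/(48 + I))
1/(3651 + v(G(1)*(-1), 6)) = 1/(3651 + (6 - 1535*(-5 + 3*1)*(-1) - 32*6*(-5 + 3*1)*(-1))/(48 + 6)) = 1/(3651 + (6 - 1535*(-5 + 3)*(-1) - 32*6*(-5 + 3)*(-1))/54) = 1/(3651 + (6 - (-3070)*(-1) - 32*6*(-2*(-1)))/54) = 1/(3651 + (6 - 1535*2 - 32*6*2)/54) = 1/(3651 + (6 - 3070 - 384)/54) = 1/(3651 + (1/54)*(-3448)) = 1/(3651 - 1724/27) = 1/(96853/27) = 27/96853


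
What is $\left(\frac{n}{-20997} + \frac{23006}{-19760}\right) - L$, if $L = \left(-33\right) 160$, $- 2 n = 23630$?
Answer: $\frac{1095213104509}{207450360} \approx 5279.4$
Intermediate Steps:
$n = -11815$ ($n = \left(- \frac{1}{2}\right) 23630 = -11815$)
$L = -5280$
$\left(\frac{n}{-20997} + \frac{23006}{-19760}\right) - L = \left(- \frac{11815}{-20997} + \frac{23006}{-19760}\right) - -5280 = \left(\left(-11815\right) \left(- \frac{1}{20997}\right) + 23006 \left(- \frac{1}{19760}\right)\right) + 5280 = \left(\frac{11815}{20997} - \frac{11503}{9880}\right) + 5280 = - \frac{124796291}{207450360} + 5280 = \frac{1095213104509}{207450360}$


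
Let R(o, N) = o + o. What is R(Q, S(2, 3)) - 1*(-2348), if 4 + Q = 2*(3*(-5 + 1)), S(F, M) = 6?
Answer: 2292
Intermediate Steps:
Q = -28 (Q = -4 + 2*(3*(-5 + 1)) = -4 + 2*(3*(-4)) = -4 + 2*(-12) = -4 - 24 = -28)
R(o, N) = 2*o
R(Q, S(2, 3)) - 1*(-2348) = 2*(-28) - 1*(-2348) = -56 + 2348 = 2292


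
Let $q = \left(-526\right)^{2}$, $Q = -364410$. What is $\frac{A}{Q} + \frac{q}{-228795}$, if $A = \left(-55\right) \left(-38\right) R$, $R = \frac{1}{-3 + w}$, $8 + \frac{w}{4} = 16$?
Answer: $- \frac{97478657173}{80596013085} \approx -1.2095$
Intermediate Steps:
$w = 32$ ($w = -32 + 4 \cdot 16 = -32 + 64 = 32$)
$R = \frac{1}{29}$ ($R = \frac{1}{-3 + 32} = \frac{1}{29} \approx 0.034483$)
$A = \frac{2090}{29}$ ($A = \left(-55\right) \left(-38\right) \frac{1}{29} = 2090 \cdot \frac{1}{29} = \frac{2090}{29} \approx 72.069$)
$q = 276676$
$\frac{A}{Q} + \frac{q}{-228795} = \frac{2090}{29 \left(-364410\right)} + \frac{276676}{-228795} = \frac{2090}{29} \left(- \frac{1}{364410}\right) + 276676 \left(- \frac{1}{228795}\right) = - \frac{209}{1056789} - \frac{276676}{228795} = - \frac{97478657173}{80596013085}$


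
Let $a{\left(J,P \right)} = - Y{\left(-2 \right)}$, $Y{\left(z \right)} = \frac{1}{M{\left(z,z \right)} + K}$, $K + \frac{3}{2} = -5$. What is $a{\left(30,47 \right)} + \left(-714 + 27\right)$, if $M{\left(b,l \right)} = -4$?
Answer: $- \frac{14425}{21} \approx -686.9$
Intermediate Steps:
$K = - \frac{13}{2}$ ($K = - \frac{3}{2} - 5 = - \frac{13}{2} \approx -6.5$)
$Y{\left(z \right)} = - \frac{2}{21}$ ($Y{\left(z \right)} = \frac{1}{-4 - \frac{13}{2}} = \frac{1}{- \frac{21}{2}} = - \frac{2}{21}$)
$a{\left(J,P \right)} = \frac{2}{21}$ ($a{\left(J,P \right)} = \left(-1\right) \left(- \frac{2}{21}\right) = \frac{2}{21}$)
$a{\left(30,47 \right)} + \left(-714 + 27\right) = \frac{2}{21} + \left(-714 + 27\right) = \frac{2}{21} - 687 = - \frac{14425}{21}$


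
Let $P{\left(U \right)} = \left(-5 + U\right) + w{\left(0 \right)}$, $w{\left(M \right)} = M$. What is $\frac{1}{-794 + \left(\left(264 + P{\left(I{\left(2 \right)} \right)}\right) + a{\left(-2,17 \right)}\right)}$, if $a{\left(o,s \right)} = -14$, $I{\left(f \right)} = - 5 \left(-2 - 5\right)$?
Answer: $- \frac{1}{514} \approx -0.0019455$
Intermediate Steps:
$I{\left(f \right)} = 35$ ($I{\left(f \right)} = \left(-5\right) \left(-7\right) = 35$)
$P{\left(U \right)} = -5 + U$ ($P{\left(U \right)} = \left(-5 + U\right) + 0 = -5 + U$)
$\frac{1}{-794 + \left(\left(264 + P{\left(I{\left(2 \right)} \right)}\right) + a{\left(-2,17 \right)}\right)} = \frac{1}{-794 + \left(\left(264 + \left(-5 + 35\right)\right) - 14\right)} = \frac{1}{-794 + \left(\left(264 + 30\right) - 14\right)} = \frac{1}{-794 + \left(294 - 14\right)} = \frac{1}{-794 + 280} = \frac{1}{-514} = - \frac{1}{514}$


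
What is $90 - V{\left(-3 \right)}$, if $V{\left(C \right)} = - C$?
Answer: $87$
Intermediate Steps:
$90 - V{\left(-3 \right)} = 90 - \left(-1\right) \left(-3\right) = 90 - 3 = 87$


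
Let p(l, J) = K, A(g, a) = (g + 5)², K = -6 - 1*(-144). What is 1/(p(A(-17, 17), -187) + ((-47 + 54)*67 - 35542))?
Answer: -1/34935 ≈ -2.8625e-5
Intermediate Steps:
K = 138 (K = -6 + 144 = 138)
A(g, a) = (5 + g)²
p(l, J) = 138
1/(p(A(-17, 17), -187) + ((-47 + 54)*67 - 35542)) = 1/(138 + ((-47 + 54)*67 - 35542)) = 1/(138 + (7*67 - 35542)) = 1/(138 + (469 - 35542)) = 1/(138 - 35073) = 1/(-34935) = -1/34935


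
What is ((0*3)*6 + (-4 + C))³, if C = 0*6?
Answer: -64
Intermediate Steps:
C = 0
((0*3)*6 + (-4 + C))³ = ((0*3)*6 + (-4 + 0))³ = (0*6 - 4)³ = (0 - 4)³ = (-4)³ = -64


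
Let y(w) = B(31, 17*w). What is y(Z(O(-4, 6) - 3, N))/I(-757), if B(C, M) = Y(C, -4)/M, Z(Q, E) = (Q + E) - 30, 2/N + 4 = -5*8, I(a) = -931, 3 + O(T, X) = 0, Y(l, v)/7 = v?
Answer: -88/1792973 ≈ -4.9080e-5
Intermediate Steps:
Y(l, v) = 7*v
O(T, X) = -3 (O(T, X) = -3 + 0 = -3)
N = -1/22 (N = 2/(-4 - 5*8) = 2/(-4 - 40) = 2/(-44) = 2*(-1/44) = -1/22 ≈ -0.045455)
Z(Q, E) = -30 + E + Q (Z(Q, E) = (E + Q) - 30 = -30 + E + Q)
B(C, M) = -28/M (B(C, M) = (7*(-4))/M = -28/M)
y(w) = -28/(17*w) (y(w) = -28*1/(17*w) = -28/(17*w))
y(Z(O(-4, 6) - 3, N))/I(-757) = -28/(17*(-30 - 1/22 + (-3 - 3)))/(-931) = -28/(17*(-30 - 1/22 - 6))*(-1/931) = -28/(17*(-793/22))*(-1/931) = -28/17*(-22/793)*(-1/931) = (616/13481)*(-1/931) = -88/1792973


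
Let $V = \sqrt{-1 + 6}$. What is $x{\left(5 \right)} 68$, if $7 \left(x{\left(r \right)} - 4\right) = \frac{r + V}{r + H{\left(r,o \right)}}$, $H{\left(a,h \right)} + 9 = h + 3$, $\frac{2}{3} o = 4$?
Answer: $\frac{1972}{7} + \frac{68 \sqrt{5}}{35} \approx 286.06$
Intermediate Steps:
$o = 6$ ($o = \frac{3}{2} \cdot 4 = 6$)
$V = \sqrt{5} \approx 2.2361$
$H{\left(a,h \right)} = -6 + h$ ($H{\left(a,h \right)} = -9 + \left(h + 3\right) = -9 + \left(3 + h\right) = -6 + h$)
$x{\left(r \right)} = 4 + \frac{r + \sqrt{5}}{7 r}$ ($x{\left(r \right)} = 4 + \frac{\left(r + \sqrt{5}\right) \frac{1}{r + \left(-6 + 6\right)}}{7} = 4 + \frac{\left(r + \sqrt{5}\right) \frac{1}{r + 0}}{7} = 4 + \frac{\left(r + \sqrt{5}\right) \frac{1}{r}}{7} = 4 + \frac{\frac{1}{r} \left(r + \sqrt{5}\right)}{7} = 4 + \frac{r + \sqrt{5}}{7 r}$)
$x{\left(5 \right)} 68 = \frac{\sqrt{5} + 29 \cdot 5}{7 \cdot 5} \cdot 68 = \frac{1}{7} \cdot \frac{1}{5} \left(\sqrt{5} + 145\right) 68 = \frac{1}{7} \cdot \frac{1}{5} \left(145 + \sqrt{5}\right) 68 = \left(\frac{29}{7} + \frac{\sqrt{5}}{35}\right) 68 = \frac{1972}{7} + \frac{68 \sqrt{5}}{35}$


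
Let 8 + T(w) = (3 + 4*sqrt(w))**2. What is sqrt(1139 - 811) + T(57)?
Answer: 913 + 2*sqrt(82) + 24*sqrt(57) ≈ 1112.3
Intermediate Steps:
T(w) = -8 + (3 + 4*sqrt(w))**2
sqrt(1139 - 811) + T(57) = sqrt(1139 - 811) + (-8 + (3 + 4*sqrt(57))**2) = sqrt(328) + (-8 + (3 + 4*sqrt(57))**2) = 2*sqrt(82) + (-8 + (3 + 4*sqrt(57))**2) = -8 + (3 + 4*sqrt(57))**2 + 2*sqrt(82)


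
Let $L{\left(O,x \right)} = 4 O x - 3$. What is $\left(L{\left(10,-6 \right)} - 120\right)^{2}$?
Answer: $131769$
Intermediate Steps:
$L{\left(O,x \right)} = -3 + 4 O x$ ($L{\left(O,x \right)} = 4 O x - 3 = -3 + 4 O x$)
$\left(L{\left(10,-6 \right)} - 120\right)^{2} = \left(\left(-3 + 4 \cdot 10 \left(-6\right)\right) - 120\right)^{2} = \left(\left(-3 - 240\right) - 120\right)^{2} = \left(-243 - 120\right)^{2} = \left(-363\right)^{2} = 131769$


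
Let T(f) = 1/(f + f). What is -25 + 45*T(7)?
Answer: -305/14 ≈ -21.786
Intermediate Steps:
T(f) = 1/(2*f)
-25 + 45*T(7) = -25 + 45*((1/2)/7) = -25 + 45*((1/2)*(1/7)) = -25 + 45*(1/14) = -25 + 45/14 = -305/14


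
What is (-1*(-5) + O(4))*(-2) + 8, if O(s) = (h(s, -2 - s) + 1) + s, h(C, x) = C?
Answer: -20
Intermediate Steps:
O(s) = 1 + 2*s (O(s) = (s + 1) + s = (1 + s) + s = 1 + 2*s)
(-1*(-5) + O(4))*(-2) + 8 = (-1*(-5) + (1 + 2*4))*(-2) + 8 = (5 + (1 + 8))*(-2) + 8 = (5 + 9)*(-2) + 8 = 14*(-2) + 8 = -28 + 8 = -20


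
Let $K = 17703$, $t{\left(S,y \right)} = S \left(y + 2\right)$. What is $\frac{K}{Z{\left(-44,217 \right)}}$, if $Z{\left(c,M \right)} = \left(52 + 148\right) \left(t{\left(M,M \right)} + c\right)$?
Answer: $\frac{17703}{9495800} \approx 0.0018643$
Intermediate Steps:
$t{\left(S,y \right)} = S \left(2 + y\right)$
$Z{\left(c,M \right)} = 200 c + 200 M \left(2 + M\right)$ ($Z{\left(c,M \right)} = \left(52 + 148\right) \left(M \left(2 + M\right) + c\right) = 200 \left(c + M \left(2 + M\right)\right) = 200 c + 200 M \left(2 + M\right)$)
$\frac{K}{Z{\left(-44,217 \right)}} = \frac{17703}{200 \left(-44\right) + 200 \cdot 217 \left(2 + 217\right)} = \frac{17703}{-8800 + 200 \cdot 217 \cdot 219} = \frac{17703}{-8800 + 9504600} = \frac{17703}{9495800}$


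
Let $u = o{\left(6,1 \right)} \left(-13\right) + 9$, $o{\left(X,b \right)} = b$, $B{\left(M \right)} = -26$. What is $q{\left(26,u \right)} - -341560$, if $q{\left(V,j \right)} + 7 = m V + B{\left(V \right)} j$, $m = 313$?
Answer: $349795$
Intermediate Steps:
$u = -4$ ($u = 1 \left(-13\right) + 9 = -13 + 9 = -4$)
$q{\left(V,j \right)} = -7 - 26 j + 313 V$ ($q{\left(V,j \right)} = -7 + \left(313 V - 26 j\right) = -7 + \left(- 26 j + 313 V\right) = -7 - 26 j + 313 V$)
$q{\left(26,u \right)} - -341560 = \left(-7 - -104 + 313 \cdot 26\right) - -341560 = \left(-7 + 104 + 8138\right) + 341560 = 8235 + 341560 = 349795$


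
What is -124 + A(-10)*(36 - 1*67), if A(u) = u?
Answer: 186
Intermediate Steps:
-124 + A(-10)*(36 - 1*67) = -124 - 10*(36 - 1*67) = -124 - 10*(36 - 67) = -124 - 10*(-31) = -124 + 310 = 186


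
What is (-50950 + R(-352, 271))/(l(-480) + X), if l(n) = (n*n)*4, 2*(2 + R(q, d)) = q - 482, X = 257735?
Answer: -51369/1179335 ≈ -0.043558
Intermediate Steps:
R(q, d) = -243 + q/2 (R(q, d) = -2 + (q - 482)/2 = -2 + (-482 + q)/2 = -2 + (-241 + q/2) = -243 + q/2)
l(n) = 4*n² (l(n) = n²*4 = 4*n²)
(-50950 + R(-352, 271))/(l(-480) + X) = (-50950 + (-243 + (½)*(-352)))/(4*(-480)² + 257735) = (-50950 + (-243 - 176))/(4*230400 + 257735) = (-50950 - 419)/(921600 + 257735) = -51369/1179335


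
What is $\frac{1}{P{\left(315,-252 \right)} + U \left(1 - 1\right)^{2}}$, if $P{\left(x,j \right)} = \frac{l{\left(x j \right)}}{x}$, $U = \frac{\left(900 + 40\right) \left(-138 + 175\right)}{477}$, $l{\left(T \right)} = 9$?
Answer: $35$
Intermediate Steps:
$U = \frac{34780}{477}$ ($U = 940 \cdot 37 \cdot \frac{1}{477} = 34780 \cdot \frac{1}{477} = \frac{34780}{477} \approx 72.914$)
$P{\left(x,j \right)} = \frac{9}{x}$
$\frac{1}{P{\left(315,-252 \right)} + U \left(1 - 1\right)^{2}} = \frac{1}{\frac{9}{315} + \frac{34780 \left(1 - 1\right)^{2}}{477}} = \frac{1}{9 \cdot \frac{1}{315} + \frac{34780 \cdot 0^{2}}{477}} = \frac{1}{\frac{1}{35} + \frac{34780}{477} \cdot 0} = \frac{1}{\frac{1}{35} + 0} = \frac{1}{\frac{1}{35}} = 35$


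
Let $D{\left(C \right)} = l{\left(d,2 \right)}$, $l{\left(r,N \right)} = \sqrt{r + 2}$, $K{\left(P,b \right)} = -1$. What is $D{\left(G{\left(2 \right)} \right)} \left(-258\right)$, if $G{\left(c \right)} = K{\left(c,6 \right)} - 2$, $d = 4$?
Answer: $- 258 \sqrt{6} \approx -631.97$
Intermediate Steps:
$l{\left(r,N \right)} = \sqrt{2 + r}$
$G{\left(c \right)} = -3$ ($G{\left(c \right)} = -1 - 2 = -3$)
$D{\left(C \right)} = \sqrt{6}$ ($D{\left(C \right)} = \sqrt{2 + 4} = \sqrt{6}$)
$D{\left(G{\left(2 \right)} \right)} \left(-258\right) = \sqrt{6} \left(-258\right) = - 258 \sqrt{6}$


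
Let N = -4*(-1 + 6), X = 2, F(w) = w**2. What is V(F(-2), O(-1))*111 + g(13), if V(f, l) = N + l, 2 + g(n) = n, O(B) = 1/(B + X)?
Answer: -2098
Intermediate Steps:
O(B) = 1/(2 + B) (O(B) = 1/(B + 2) = 1/(2 + B))
N = -20 (N = -4*5 = -20)
g(n) = -2 + n
V(f, l) = -20 + l
V(F(-2), O(-1))*111 + g(13) = (-20 + 1/(2 - 1))*111 + (-2 + 13) = (-20 + 1/1)*111 + 11 = (-20 + 1)*111 + 11 = -19*111 + 11 = -2109 + 11 = -2098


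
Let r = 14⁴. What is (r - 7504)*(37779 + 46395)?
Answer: 2601986688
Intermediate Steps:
r = 38416
(r - 7504)*(37779 + 46395) = (38416 - 7504)*(37779 + 46395) = 30912*84174 = 2601986688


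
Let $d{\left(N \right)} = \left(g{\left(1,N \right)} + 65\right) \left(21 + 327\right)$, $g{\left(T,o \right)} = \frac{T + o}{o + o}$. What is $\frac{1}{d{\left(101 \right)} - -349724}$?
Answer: $\frac{101}{37624492} \approx 2.6844 \cdot 10^{-6}$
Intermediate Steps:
$g{\left(T,o \right)} = \frac{T + o}{2 o}$
$d{\left(N \right)} = 22620 + \frac{174 \left(1 + N\right)}{N}$ ($d{\left(N \right)} = \left(\frac{1 + N}{2 N} + 65\right) \left(21 + 327\right) = \left(65 + \frac{1 + N}{2 N}\right) 348 = 22620 + \frac{174 \left(1 + N\right)}{N}$)
$\frac{1}{d{\left(101 \right)} - -349724} = \frac{1}{\left(22794 + \frac{174}{101}\right) - -349724} = \frac{1}{\left(22794 + 174 \cdot \frac{1}{101}\right) + 349724} = \frac{1}{\left(22794 + \frac{174}{101}\right) + 349724} = \frac{1}{\frac{2302368}{101} + 349724} = \frac{1}{\frac{37624492}{101}} = \frac{101}{37624492}$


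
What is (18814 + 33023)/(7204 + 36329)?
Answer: 17279/14511 ≈ 1.1908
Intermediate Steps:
(18814 + 33023)/(7204 + 36329) = 51837/43533 = 51837*(1/43533) = 17279/14511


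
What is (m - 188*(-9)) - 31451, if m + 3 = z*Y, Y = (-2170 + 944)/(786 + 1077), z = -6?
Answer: -18479750/621 ≈ -29758.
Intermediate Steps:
Y = -1226/1863 ≈ -0.65808
m = 589/621 (m = -3 - 6*(-1226/1863) = -3 + 2452/621 = 589/621 ≈ 0.94847)
(m - 188*(-9)) - 31451 = (589/621 - 188*(-9)) - 31451 = (589/621 + 1692) - 31451 = 1051321/621 - 31451 = -18479750/621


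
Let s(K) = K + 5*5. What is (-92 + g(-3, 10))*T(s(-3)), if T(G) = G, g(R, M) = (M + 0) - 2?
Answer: -1848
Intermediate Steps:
g(R, M) = -2 + M (g(R, M) = M - 2 = -2 + M)
s(K) = 25 + K (s(K) = K + 25 = 25 + K)
(-92 + g(-3, 10))*T(s(-3)) = (-92 + (-2 + 10))*(25 - 3) = (-92 + 8)*22 = -84*22 = -1848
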